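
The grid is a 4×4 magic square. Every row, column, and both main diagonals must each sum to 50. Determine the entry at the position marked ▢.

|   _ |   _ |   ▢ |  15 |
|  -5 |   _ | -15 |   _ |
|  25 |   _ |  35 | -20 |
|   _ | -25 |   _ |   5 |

From row 3, 50 − (25 + 35 + (-20)) gives (3,2) = 10.
From column 4, 50 − (15 + (-20) + 5) gives (2,4) = 50.
The remaining cell in anti-diagonal is (4,1) = 50 − 10 = 40.
The remaining cell in row 2 is (2,2) = 50 − 30 = 20.
Using row 4: 40 + (-25) + 5 + ? → (4,3) = 50 − 20 = 30.
Using column 1: -5 + 25 + 40 + ? → (1,1) = 50 − 60 = -10.
From column 2, 50 − (20 + 10 + (-25)) gives (1,2) = 45.
From column 3, 50 − (-15 + 35 + 30) gives (1,3) = 0.

0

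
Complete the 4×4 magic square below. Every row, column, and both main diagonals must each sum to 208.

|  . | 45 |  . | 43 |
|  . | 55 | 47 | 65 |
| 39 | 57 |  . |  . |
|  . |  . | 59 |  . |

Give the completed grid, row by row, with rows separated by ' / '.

Row 2 needs 208; the known cells sum to 167, so (2,1) = 41.
Column 2 needs 208; the known cells sum to 157, so (4,2) = 51.
Anti-diagonal: 43 + 47 + 57 + ? = 208, so (4,1) = 61.
Using row 4: 61 + 51 + 59 + ? → (4,4) = 208 − 171 = 37.
Using column 1: 41 + 39 + 61 + ? → (1,1) = 208 − 141 = 67.
Using column 4: 43 + 65 + 37 + ? → (3,4) = 208 − 145 = 63.
Main diagonal must total 208; the given cells sum to 159, so (3,3) = 49.
Row 1 needs 208; the known cells sum to 155, so (1,3) = 53.

67 45 53 43 / 41 55 47 65 / 39 57 49 63 / 61 51 59 37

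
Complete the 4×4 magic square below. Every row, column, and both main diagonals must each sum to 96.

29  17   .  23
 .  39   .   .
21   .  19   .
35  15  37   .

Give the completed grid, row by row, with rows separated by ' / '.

Row 1 needs 96; the known cells sum to 69, so (1,3) = 27.
Row 4 must total 96; the given cells sum to 87, so (4,4) = 9.
Using column 1: 29 + 21 + 35 + ? → (2,1) = 96 − 85 = 11.
From column 2, 96 − (17 + 39 + 15) gives (3,2) = 25.
Using column 3: 27 + 19 + 37 + ? → (2,3) = 96 − 83 = 13.
Row 2 must total 96; the given cells sum to 63, so (2,4) = 33.
Row 3 needs 96; the known cells sum to 65, so (3,4) = 31.

29 17 27 23 / 11 39 13 33 / 21 25 19 31 / 35 15 37 9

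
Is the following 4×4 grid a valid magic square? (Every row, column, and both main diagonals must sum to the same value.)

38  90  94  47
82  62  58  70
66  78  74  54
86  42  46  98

Row 1: 38 + 90 + 94 + 47 = 269.
Row 2: 82 + 62 + 58 + 70 = 272.
Row 3: 66 + 78 + 74 + 54 = 272.
Row 4: 86 + 42 + 46 + 98 = 272.
Column 1: 38 + 82 + 66 + 86 = 272.
Column 2: 90 + 62 + 78 + 42 = 272.
Column 3: 94 + 58 + 74 + 46 = 272.
Column 4: 47 + 70 + 54 + 98 = 269.
Main diagonal: 38 + 62 + 74 + 98 = 272.
Anti-diagonal: 47 + 58 + 78 + 86 = 269.

No — row 4 sums to 272 but column 4 sums to 269.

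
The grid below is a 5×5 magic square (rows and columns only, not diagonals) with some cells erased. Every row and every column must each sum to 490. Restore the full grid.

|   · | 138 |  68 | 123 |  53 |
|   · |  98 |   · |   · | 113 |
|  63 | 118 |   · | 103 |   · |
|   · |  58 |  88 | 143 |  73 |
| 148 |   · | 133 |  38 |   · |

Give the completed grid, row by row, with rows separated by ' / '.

108 138 68 123 53 / 43 98 153 83 113 / 63 118 48 103 158 / 128 58 88 143 73 / 148 78 133 38 93

Using row 1: 138 + 68 + 123 + 53 + ? → (1,1) = 490 − 382 = 108.
The remaining cell in row 4 is (4,1) = 490 − 362 = 128.
From column 1, 490 − (108 + 63 + 128 + 148) gives (2,1) = 43.
Column 2 must total 490; the given cells sum to 412, so (5,2) = 78.
The remaining cell in column 4 is (2,4) = 490 − 407 = 83.
The remaining cell in row 2 is (2,3) = 490 − 337 = 153.
The remaining cell in row 5 is (5,5) = 490 − 397 = 93.
From column 3, 490 − (68 + 153 + 88 + 133) gives (3,3) = 48.
Column 5: 53 + 113 + 73 + 93 + ? = 490, so (3,5) = 158.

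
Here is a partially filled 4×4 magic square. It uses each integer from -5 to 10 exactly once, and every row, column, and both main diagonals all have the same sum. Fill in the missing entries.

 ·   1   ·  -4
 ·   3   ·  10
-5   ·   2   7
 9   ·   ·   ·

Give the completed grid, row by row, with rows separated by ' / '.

The entries are -5 through 10, which sum to 40, so each line sums to 40/4 = 10.
From row 3, 10 − (-5 + 2 + 7) gives (3,2) = 6.
From column 2, 10 − (1 + 3 + 6) gives (4,2) = 0.
Column 4 needs 10; the known cells sum to 13, so (4,4) = -3.
The remaining cell in main diagonal is (1,1) = 10 − 2 = 8.
From anti-diagonal, 10 − (-4 + 6 + 9) gives (2,3) = -1.
Using row 1: 8 + 1 + (-4) + ? → (1,3) = 10 − 5 = 5.
Row 2 must total 10; the given cells sum to 12, so (2,1) = -2.
Row 4 needs 10; the known cells sum to 6, so (4,3) = 4.

8 1 5 -4 / -2 3 -1 10 / -5 6 2 7 / 9 0 4 -3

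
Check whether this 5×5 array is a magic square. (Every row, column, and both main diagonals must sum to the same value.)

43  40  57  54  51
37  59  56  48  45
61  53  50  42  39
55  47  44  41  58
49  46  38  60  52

Yes

Row 1: 43 + 40 + 57 + 54 + 51 = 245.
Row 2: 37 + 59 + 56 + 48 + 45 = 245.
Row 3: 61 + 53 + 50 + 42 + 39 = 245.
Row 4: 55 + 47 + 44 + 41 + 58 = 245.
Row 5: 49 + 46 + 38 + 60 + 52 = 245.
Column 1: 43 + 37 + 61 + 55 + 49 = 245.
Column 2: 40 + 59 + 53 + 47 + 46 = 245.
Column 3: 57 + 56 + 50 + 44 + 38 = 245.
Column 4: 54 + 48 + 42 + 41 + 60 = 245.
Column 5: 51 + 45 + 39 + 58 + 52 = 245.
Main diagonal: 43 + 59 + 50 + 41 + 52 = 245.
Anti-diagonal: 51 + 48 + 50 + 47 + 49 = 245.
All lines sum to 245.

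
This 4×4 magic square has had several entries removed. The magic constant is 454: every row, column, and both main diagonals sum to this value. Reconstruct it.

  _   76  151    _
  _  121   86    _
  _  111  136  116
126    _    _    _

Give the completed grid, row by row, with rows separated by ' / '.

96 76 151 131 / 141 121 86 106 / 91 111 136 116 / 126 146 81 101

Row 3: 111 + 136 + 116 + ? = 454, so (3,1) = 91.
The remaining cell in column 2 is (4,2) = 454 − 308 = 146.
Column 3 must total 454; the given cells sum to 373, so (4,3) = 81.
Anti-diagonal: 86 + 111 + 126 + ? = 454, so (1,4) = 131.
Using row 1: 76 + 151 + 131 + ? → (1,1) = 454 − 358 = 96.
From row 4, 454 − (126 + 146 + 81) gives (4,4) = 101.
Column 1: 96 + 91 + 126 + ? = 454, so (2,1) = 141.
From column 4, 454 − (131 + 116 + 101) gives (2,4) = 106.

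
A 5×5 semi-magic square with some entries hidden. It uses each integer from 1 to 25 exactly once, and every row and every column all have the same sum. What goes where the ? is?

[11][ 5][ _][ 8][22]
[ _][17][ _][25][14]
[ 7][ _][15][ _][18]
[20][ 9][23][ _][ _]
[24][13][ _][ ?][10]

The entries are 1 through 25, which sum to 325, so each line sums to 325/5 = 65.
Row 1 must total 65; the given cells sum to 46, so (1,3) = 19.
Column 1 must total 65; the given cells sum to 62, so (2,1) = 3.
Column 2 needs 65; the known cells sum to 44, so (3,2) = 21.
The remaining cell in column 5 is (4,5) = 65 − 64 = 1.
Row 2 needs 65; the known cells sum to 59, so (2,3) = 6.
Row 3 must total 65; the given cells sum to 61, so (3,4) = 4.
Using row 4: 20 + 9 + 23 + 1 + ? → (4,4) = 65 − 53 = 12.
Column 3 needs 65; the known cells sum to 63, so (5,3) = 2.
The remaining cell in column 4 is (5,4) = 65 − 49 = 16.

16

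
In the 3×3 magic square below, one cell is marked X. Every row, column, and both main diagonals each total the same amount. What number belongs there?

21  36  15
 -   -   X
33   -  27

30

Row 1 is complete and sums to 72; that is the magic constant.
The remaining cell in row 3 is (3,2) = 72 − 60 = 12.
Column 1 needs 72; the known cells sum to 54, so (2,1) = 18.
Using column 2: 36 + 12 + ? → (2,2) = 72 − 48 = 24.
Using column 3: 15 + 27 + ? → (2,3) = 72 − 42 = 30.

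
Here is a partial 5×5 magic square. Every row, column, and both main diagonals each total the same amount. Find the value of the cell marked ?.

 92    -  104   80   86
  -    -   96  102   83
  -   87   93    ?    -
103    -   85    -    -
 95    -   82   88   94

99

Column 3 is complete and sums to 460; that is the magic constant.
From row 1, 460 − (92 + 104 + 80 + 86) gives (1,2) = 98.
Using row 5: 95 + 82 + 88 + 94 + ? → (5,2) = 460 − 359 = 101.
Using anti-diagonal: 86 + 102 + 93 + 95 + ? → (4,2) = 460 − 376 = 84.
Using column 2: 98 + 87 + 84 + 101 + ? → (2,2) = 460 − 370 = 90.
Main diagonal needs 460; the known cells sum to 369, so (4,4) = 91.
Using row 2: 90 + 96 + 102 + 83 + ? → (2,1) = 460 − 371 = 89.
Row 4 needs 460; the known cells sum to 363, so (4,5) = 97.
Column 1 needs 460; the known cells sum to 379, so (3,1) = 81.
Column 4 needs 460; the known cells sum to 361, so (3,4) = 99.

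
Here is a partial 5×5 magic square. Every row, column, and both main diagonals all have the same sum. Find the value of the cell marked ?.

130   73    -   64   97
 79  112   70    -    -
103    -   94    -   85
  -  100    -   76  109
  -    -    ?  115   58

82

Main diagonal is complete and sums to 470; that is the magic constant.
The remaining cell in row 1 is (1,3) = 470 − 364 = 106.
Column 5: 97 + 85 + 109 + 58 + ? = 470, so (2,5) = 121.
Row 2: 79 + 112 + 70 + 121 + ? = 470, so (2,4) = 88.
Column 4: 64 + 88 + 76 + 115 + ? = 470, so (3,4) = 127.
From anti-diagonal, 470 − (97 + 88 + 94 + 100) gives (5,1) = 91.
From row 3, 470 − (103 + 94 + 127 + 85) gives (3,2) = 61.
The remaining cell in column 1 is (4,1) = 470 − 403 = 67.
The remaining cell in column 2 is (5,2) = 470 − 346 = 124.
Row 4 needs 470; the known cells sum to 352, so (4,3) = 118.
Using row 5: 91 + 124 + 115 + 58 + ? → (5,3) = 470 − 388 = 82.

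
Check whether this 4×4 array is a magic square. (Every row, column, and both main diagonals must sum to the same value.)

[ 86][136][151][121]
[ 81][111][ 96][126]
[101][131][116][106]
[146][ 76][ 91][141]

No — column 1 sums to 414 but row 4 sums to 454.

Row 1: 86 + 136 + 151 + 121 = 494.
Row 2: 81 + 111 + 96 + 126 = 414.
Row 3: 101 + 131 + 116 + 106 = 454.
Row 4: 146 + 76 + 91 + 141 = 454.
Column 1: 86 + 81 + 101 + 146 = 414.
Column 2: 136 + 111 + 131 + 76 = 454.
Column 3: 151 + 96 + 116 + 91 = 454.
Column 4: 121 + 126 + 106 + 141 = 494.
Main diagonal: 86 + 111 + 116 + 141 = 454.
Anti-diagonal: 121 + 96 + 131 + 146 = 494.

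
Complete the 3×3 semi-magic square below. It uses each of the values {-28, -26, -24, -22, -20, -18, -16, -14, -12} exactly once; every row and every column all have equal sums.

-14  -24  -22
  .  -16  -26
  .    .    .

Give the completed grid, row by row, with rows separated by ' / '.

The 9 entries sum to -180, so each line sums to -180/3 = -60.
Row 2 needs -60; the known cells sum to -42, so (2,1) = -18.
Column 1 needs -60; the known cells sum to -32, so (3,1) = -28.
From column 2, -60 − (-24 + (-16)) gives (3,2) = -20.
Using column 3: -22 + (-26) + ? → (3,3) = -60 − (-48) = -12.

-14 -24 -22 / -18 -16 -26 / -28 -20 -12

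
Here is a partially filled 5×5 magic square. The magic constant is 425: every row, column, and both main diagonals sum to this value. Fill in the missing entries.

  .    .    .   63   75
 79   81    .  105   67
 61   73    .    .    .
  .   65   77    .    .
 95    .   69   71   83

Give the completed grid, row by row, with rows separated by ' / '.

87 99 101 63 75 / 79 81 93 105 67 / 61 73 85 97 109 / 103 65 77 89 91 / 95 107 69 71 83

Using row 2: 79 + 81 + 105 + 67 + ? → (2,3) = 425 − 332 = 93.
Row 5 must total 425; the given cells sum to 318, so (5,2) = 107.
Column 2 needs 425; the known cells sum to 326, so (1,2) = 99.
The remaining cell in anti-diagonal is (3,3) = 425 − 340 = 85.
Using column 3: 93 + 85 + 77 + 69 + ? → (1,3) = 425 − 324 = 101.
From row 1, 425 − (99 + 101 + 63 + 75) gives (1,1) = 87.
Column 1 needs 425; the known cells sum to 322, so (4,1) = 103.
Using main diagonal: 87 + 81 + 85 + 83 + ? → (4,4) = 425 − 336 = 89.
Using row 4: 103 + 65 + 77 + 89 + ? → (4,5) = 425 − 334 = 91.
Column 4: 63 + 105 + 89 + 71 + ? = 425, so (3,4) = 97.
Column 5: 75 + 67 + 91 + 83 + ? = 425, so (3,5) = 109.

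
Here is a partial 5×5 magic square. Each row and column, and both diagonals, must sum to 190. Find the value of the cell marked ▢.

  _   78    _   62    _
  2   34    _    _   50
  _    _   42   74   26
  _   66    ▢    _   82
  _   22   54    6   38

-2

Row 5 must total 190; the given cells sum to 120, so (5,1) = 70.
Column 2 needs 190; the known cells sum to 200, so (3,2) = -10.
From column 5, 190 − (50 + 26 + 82 + 38) gives (1,5) = -6.
From anti-diagonal, 190 − (-6 + 42 + 66 + 70) gives (2,4) = 18.
Row 2: 2 + 34 + 18 + 50 + ? = 190, so (2,3) = 86.
Row 3 needs 190; the known cells sum to 132, so (3,1) = 58.
Column 4 needs 190; the known cells sum to 160, so (4,4) = 30.
The remaining cell in main diagonal is (1,1) = 190 − 144 = 46.
The remaining cell in row 1 is (1,3) = 190 − 180 = 10.
Using column 1: 46 + 2 + 58 + 70 + ? → (4,1) = 190 − 176 = 14.
Column 3 needs 190; the known cells sum to 192, so (4,3) = -2.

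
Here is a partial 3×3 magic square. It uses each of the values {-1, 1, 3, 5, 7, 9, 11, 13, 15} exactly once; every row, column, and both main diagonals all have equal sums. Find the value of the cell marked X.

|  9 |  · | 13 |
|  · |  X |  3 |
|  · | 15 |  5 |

7

The 9 entries sum to 63, so each line sums to 63/3 = 21.
Row 1: 9 + 13 + ? = 21, so (1,2) = -1.
Row 3 must total 21; the given cells sum to 20, so (3,1) = 1.
The remaining cell in column 1 is (2,1) = 21 − 10 = 11.
From column 2, 21 − (-1 + 15) gives (2,2) = 7.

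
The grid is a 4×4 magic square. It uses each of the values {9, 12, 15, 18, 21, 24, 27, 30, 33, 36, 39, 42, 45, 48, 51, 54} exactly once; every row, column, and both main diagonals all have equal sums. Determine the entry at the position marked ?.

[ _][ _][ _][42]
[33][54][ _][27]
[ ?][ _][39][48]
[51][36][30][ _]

The 16 entries sum to 504, so each line sums to 504/4 = 126.
Row 2: 33 + 54 + 27 + ? = 126, so (2,3) = 12.
Row 4 needs 126; the known cells sum to 117, so (4,4) = 9.
The remaining cell in column 3 is (1,3) = 126 − 81 = 45.
From main diagonal, 126 − (54 + 39 + 9) gives (1,1) = 24.
Anti-diagonal must total 126; the given cells sum to 105, so (3,2) = 21.
Row 1: 24 + 45 + 42 + ? = 126, so (1,2) = 15.
The remaining cell in row 3 is (3,1) = 126 − 108 = 18.

18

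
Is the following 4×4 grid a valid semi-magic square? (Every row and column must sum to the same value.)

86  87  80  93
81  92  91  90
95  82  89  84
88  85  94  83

Row 1: 86 + 87 + 80 + 93 = 346.
Row 2: 81 + 92 + 91 + 90 = 354.
Row 3: 95 + 82 + 89 + 84 = 350.
Row 4: 88 + 85 + 94 + 83 = 350.
Column 1: 86 + 81 + 95 + 88 = 350.
Column 2: 87 + 92 + 82 + 85 = 346.
Column 3: 80 + 91 + 89 + 94 = 354.
Column 4: 93 + 90 + 84 + 83 = 350.

No — column 1 sums to 350 but column 2 sums to 346.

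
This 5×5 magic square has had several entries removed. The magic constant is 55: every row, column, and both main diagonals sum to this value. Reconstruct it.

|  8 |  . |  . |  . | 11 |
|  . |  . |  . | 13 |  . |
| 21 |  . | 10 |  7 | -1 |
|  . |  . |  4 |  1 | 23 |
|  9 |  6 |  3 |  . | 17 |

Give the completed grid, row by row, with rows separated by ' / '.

Row 3 needs 55; the known cells sum to 37, so (3,2) = 18.
Row 5 must total 55; the given cells sum to 35, so (5,4) = 20.
Column 4: 13 + 7 + 1 + 20 + ? = 55, so (1,4) = 14.
Column 5: 11 + (-1) + 23 + 17 + ? = 55, so (2,5) = 5.
Using main diagonal: 8 + 10 + 1 + 17 + ? → (2,2) = 55 − 36 = 19.
Anti-diagonal must total 55; the given cells sum to 43, so (4,2) = 12.
Row 4 needs 55; the known cells sum to 40, so (4,1) = 15.
The remaining cell in column 1 is (2,1) = 55 − 53 = 2.
Using column 2: 19 + 18 + 12 + 6 + ? → (1,2) = 55 − 55 = 0.
The remaining cell in row 1 is (1,3) = 55 − 33 = 22.
Row 2 must total 55; the given cells sum to 39, so (2,3) = 16.

8 0 22 14 11 / 2 19 16 13 5 / 21 18 10 7 -1 / 15 12 4 1 23 / 9 6 3 20 17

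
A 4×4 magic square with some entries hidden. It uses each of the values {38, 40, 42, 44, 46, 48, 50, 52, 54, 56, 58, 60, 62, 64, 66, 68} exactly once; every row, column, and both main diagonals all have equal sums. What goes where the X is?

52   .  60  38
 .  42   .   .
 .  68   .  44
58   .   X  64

50

The 16 entries sum to 848, so each line sums to 848/4 = 212.
Using row 1: 52 + 60 + 38 + ? → (1,2) = 212 − 150 = 62.
From column 2, 212 − (62 + 42 + 68) gives (4,2) = 40.
The remaining cell in column 4 is (2,4) = 212 − 146 = 66.
The remaining cell in main diagonal is (3,3) = 212 − 158 = 54.
Anti-diagonal must total 212; the given cells sum to 164, so (2,3) = 48.
Row 2: 42 + 48 + 66 + ? = 212, so (2,1) = 56.
The remaining cell in row 3 is (3,1) = 212 − 166 = 46.
Row 4 must total 212; the given cells sum to 162, so (4,3) = 50.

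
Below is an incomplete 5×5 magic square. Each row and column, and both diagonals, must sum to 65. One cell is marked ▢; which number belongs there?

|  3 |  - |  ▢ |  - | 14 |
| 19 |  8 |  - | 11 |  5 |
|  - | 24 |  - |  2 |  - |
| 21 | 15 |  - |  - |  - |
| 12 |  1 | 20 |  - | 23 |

Row 2 must total 65; the given cells sum to 43, so (2,3) = 22.
From row 5, 65 − (12 + 1 + 20 + 23) gives (5,4) = 9.
Using column 1: 3 + 19 + 21 + 12 + ? → (3,1) = 65 − 55 = 10.
The remaining cell in column 2 is (1,2) = 65 − 48 = 17.
Anti-diagonal must total 65; the given cells sum to 52, so (3,3) = 13.
Row 3 needs 65; the known cells sum to 49, so (3,5) = 16.
Using column 5: 14 + 5 + 16 + 23 + ? → (4,5) = 65 − 58 = 7.
From main diagonal, 65 − (3 + 8 + 13 + 23) gives (4,4) = 18.
From row 4, 65 − (21 + 15 + 18 + 7) gives (4,3) = 4.
Column 3: 22 + 13 + 4 + 20 + ? = 65, so (1,3) = 6.

6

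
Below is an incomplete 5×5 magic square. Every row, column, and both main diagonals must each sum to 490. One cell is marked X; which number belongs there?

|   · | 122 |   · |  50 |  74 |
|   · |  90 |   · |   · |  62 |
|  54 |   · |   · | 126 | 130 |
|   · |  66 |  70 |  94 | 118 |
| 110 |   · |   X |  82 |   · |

Row 4: 66 + 70 + 94 + 118 + ? = 490, so (4,1) = 142.
Column 4 needs 490; the known cells sum to 352, so (2,4) = 138.
Column 5: 74 + 62 + 130 + 118 + ? = 490, so (5,5) = 106.
Anti-diagonal needs 490; the known cells sum to 388, so (3,3) = 102.
Row 3 needs 490; the known cells sum to 412, so (3,2) = 78.
Using column 2: 122 + 90 + 78 + 66 + ? → (5,2) = 490 − 356 = 134.
From main diagonal, 490 − (90 + 102 + 94 + 106) gives (1,1) = 98.
The remaining cell in row 1 is (1,3) = 490 − 344 = 146.
The remaining cell in row 5 is (5,3) = 490 − 432 = 58.

58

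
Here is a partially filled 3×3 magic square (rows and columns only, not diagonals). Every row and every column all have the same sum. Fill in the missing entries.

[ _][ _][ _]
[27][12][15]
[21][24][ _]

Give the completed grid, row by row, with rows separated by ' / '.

Row 2 is already complete: 27 + 12 + 15 = 54, so that is the magic constant.
Using row 3: 21 + 24 + ? → (3,3) = 54 − 45 = 9.
The remaining cell in column 1 is (1,1) = 54 − 48 = 6.
Using column 2: 12 + 24 + ? → (1,2) = 54 − 36 = 18.
Using column 3: 15 + 9 + ? → (1,3) = 54 − 24 = 30.

6 18 30 / 27 12 15 / 21 24 9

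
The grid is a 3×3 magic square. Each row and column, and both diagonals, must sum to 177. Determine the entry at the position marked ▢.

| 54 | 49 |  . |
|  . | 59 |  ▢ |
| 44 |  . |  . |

Row 1 must total 177; the given cells sum to 103, so (1,3) = 74.
Using column 1: 54 + 44 + ? → (2,1) = 177 − 98 = 79.
Column 2: 49 + 59 + ? = 177, so (3,2) = 69.
Main diagonal needs 177; the known cells sum to 113, so (3,3) = 64.
Row 2: 79 + 59 + ? = 177, so (2,3) = 39.

39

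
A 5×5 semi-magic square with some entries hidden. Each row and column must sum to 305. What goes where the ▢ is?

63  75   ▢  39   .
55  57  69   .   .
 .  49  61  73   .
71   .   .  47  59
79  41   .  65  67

77

Row 5: 79 + 41 + 65 + 67 + ? = 305, so (5,3) = 53.
Column 1 needs 305; the known cells sum to 268, so (3,1) = 37.
Column 2 needs 305; the known cells sum to 222, so (4,2) = 83.
The remaining cell in column 4 is (2,4) = 305 − 224 = 81.
The remaining cell in row 2 is (2,5) = 305 − 262 = 43.
Row 3: 37 + 49 + 61 + 73 + ? = 305, so (3,5) = 85.
From row 4, 305 − (71 + 83 + 47 + 59) gives (4,3) = 45.
Column 3: 69 + 61 + 45 + 53 + ? = 305, so (1,3) = 77.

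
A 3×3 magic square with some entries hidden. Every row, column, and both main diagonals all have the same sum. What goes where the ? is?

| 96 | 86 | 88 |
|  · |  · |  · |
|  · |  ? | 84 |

Row 1 is complete and sums to 270; that is the magic constant.
From column 3, 270 − (88 + 84) gives (2,3) = 98.
Main diagonal needs 270; the known cells sum to 180, so (2,2) = 90.
Anti-diagonal must total 270; the given cells sum to 178, so (3,1) = 92.
Row 2 must total 270; the given cells sum to 188, so (2,1) = 82.
From row 3, 270 − (92 + 84) gives (3,2) = 94.

94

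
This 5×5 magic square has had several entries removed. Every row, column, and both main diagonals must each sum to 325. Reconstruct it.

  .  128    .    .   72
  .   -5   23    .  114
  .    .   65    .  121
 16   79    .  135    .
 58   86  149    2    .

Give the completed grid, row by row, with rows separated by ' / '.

Row 5 needs 325; the known cells sum to 295, so (5,5) = 30.
From column 2, 325 − (128 + (-5) + 79 + 86) gives (3,2) = 37.
Column 5: 72 + 114 + 121 + 30 + ? = 325, so (4,5) = -12.
From main diagonal, 325 − (-5 + 65 + 135 + 30) gives (1,1) = 100.
Anti-diagonal needs 325; the known cells sum to 274, so (2,4) = 51.
Row 2 must total 325; the given cells sum to 183, so (2,1) = 142.
Row 4: 16 + 79 + 135 + (-12) + ? = 325, so (4,3) = 107.
Column 1: 100 + 142 + 16 + 58 + ? = 325, so (3,1) = 9.
Column 3 needs 325; the known cells sum to 344, so (1,3) = -19.
Using row 1: 100 + 128 + (-19) + 72 + ? → (1,4) = 325 − 281 = 44.
The remaining cell in row 3 is (3,4) = 325 − 232 = 93.

100 128 -19 44 72 / 142 -5 23 51 114 / 9 37 65 93 121 / 16 79 107 135 -12 / 58 86 149 2 30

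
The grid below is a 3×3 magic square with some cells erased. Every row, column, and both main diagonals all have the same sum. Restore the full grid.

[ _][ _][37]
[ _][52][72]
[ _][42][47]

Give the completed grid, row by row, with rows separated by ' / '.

Column 3 is already complete: 37 + 72 + 47 = 156, so that is the magic constant.
Using row 2: 52 + 72 + ? → (2,1) = 156 − 124 = 32.
The remaining cell in row 3 is (3,1) = 156 − 89 = 67.
Column 1 must total 156; the given cells sum to 99, so (1,1) = 57.
Column 2 needs 156; the known cells sum to 94, so (1,2) = 62.

57 62 37 / 32 52 72 / 67 42 47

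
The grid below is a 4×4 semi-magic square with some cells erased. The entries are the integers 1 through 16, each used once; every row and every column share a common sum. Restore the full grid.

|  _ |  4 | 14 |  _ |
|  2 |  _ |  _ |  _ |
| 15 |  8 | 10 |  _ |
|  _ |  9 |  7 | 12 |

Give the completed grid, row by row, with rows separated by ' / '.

11 4 14 5 / 2 13 3 16 / 15 8 10 1 / 6 9 7 12

The entries are 1 through 16, which sum to 136, so each line sums to 136/4 = 34.
Row 3 must total 34; the given cells sum to 33, so (3,4) = 1.
Row 4: 9 + 7 + 12 + ? = 34, so (4,1) = 6.
Using column 1: 2 + 15 + 6 + ? → (1,1) = 34 − 23 = 11.
Using column 2: 4 + 8 + 9 + ? → (2,2) = 34 − 21 = 13.
Using column 3: 14 + 10 + 7 + ? → (2,3) = 34 − 31 = 3.
Row 1: 11 + 4 + 14 + ? = 34, so (1,4) = 5.
Row 2: 2 + 13 + 3 + ? = 34, so (2,4) = 16.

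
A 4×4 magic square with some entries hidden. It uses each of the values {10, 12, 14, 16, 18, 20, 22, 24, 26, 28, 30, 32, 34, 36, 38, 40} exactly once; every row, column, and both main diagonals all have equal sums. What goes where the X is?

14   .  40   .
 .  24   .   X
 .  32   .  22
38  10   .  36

The 16 entries sum to 400, so each line sums to 400/4 = 100.
The remaining cell in row 4 is (4,3) = 100 − 84 = 16.
The remaining cell in column 2 is (1,2) = 100 − 66 = 34.
Main diagonal must total 100; the given cells sum to 74, so (3,3) = 26.
Row 1 must total 100; the given cells sum to 88, so (1,4) = 12.
Row 3 needs 100; the known cells sum to 80, so (3,1) = 20.
Column 1: 14 + 20 + 38 + ? = 100, so (2,1) = 28.
From column 3, 100 − (40 + 26 + 16) gives (2,3) = 18.
The remaining cell in column 4 is (2,4) = 100 − 70 = 30.

30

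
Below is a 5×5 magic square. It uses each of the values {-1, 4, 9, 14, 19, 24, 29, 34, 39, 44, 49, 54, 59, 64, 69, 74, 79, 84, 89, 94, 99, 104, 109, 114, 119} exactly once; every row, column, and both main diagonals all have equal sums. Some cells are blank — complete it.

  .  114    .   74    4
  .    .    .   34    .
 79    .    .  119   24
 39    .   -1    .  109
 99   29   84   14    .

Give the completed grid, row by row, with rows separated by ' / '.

The 25 entries sum to 1475, so each line sums to 1475/5 = 295.
Row 5 needs 295; the known cells sum to 226, so (5,5) = 69.
The remaining cell in column 4 is (4,4) = 295 − 241 = 54.
The remaining cell in column 5 is (2,5) = 295 − 206 = 89.
Using row 4: 39 + (-1) + 54 + 109 + ? → (4,2) = 295 − 201 = 94.
Anti-diagonal needs 295; the known cells sum to 231, so (3,3) = 64.
Using row 3: 79 + 64 + 119 + 24 + ? → (3,2) = 295 − 286 = 9.
Column 2 must total 295; the given cells sum to 246, so (2,2) = 49.
Main diagonal needs 295; the known cells sum to 236, so (1,1) = 59.
Row 1: 59 + 114 + 74 + 4 + ? = 295, so (1,3) = 44.
Column 1 needs 295; the known cells sum to 276, so (2,1) = 19.
From column 3, 295 − (44 + 64 + (-1) + 84) gives (2,3) = 104.

59 114 44 74 4 / 19 49 104 34 89 / 79 9 64 119 24 / 39 94 -1 54 109 / 99 29 84 14 69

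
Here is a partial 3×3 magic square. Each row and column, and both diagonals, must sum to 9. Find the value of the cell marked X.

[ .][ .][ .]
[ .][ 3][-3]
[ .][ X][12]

-9

From row 2, 9 − (3 + (-3)) gives (2,1) = 9.
Column 3 must total 9; the given cells sum to 9, so (1,3) = 0.
Using main diagonal: 3 + 12 + ? → (1,1) = 9 − 15 = -6.
The remaining cell in anti-diagonal is (3,1) = 9 − 3 = 6.
Row 1: -6 + 0 + ? = 9, so (1,2) = 15.
From row 3, 9 − (6 + 12) gives (3,2) = -9.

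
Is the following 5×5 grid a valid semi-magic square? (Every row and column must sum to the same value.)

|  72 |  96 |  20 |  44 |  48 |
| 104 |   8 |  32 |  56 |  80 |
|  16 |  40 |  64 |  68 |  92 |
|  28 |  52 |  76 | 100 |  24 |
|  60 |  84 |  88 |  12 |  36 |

Row 1: 72 + 96 + 20 + 44 + 48 = 280.
Row 2: 104 + 8 + 32 + 56 + 80 = 280.
Row 3: 16 + 40 + 64 + 68 + 92 = 280.
Row 4: 28 + 52 + 76 + 100 + 24 = 280.
Row 5: 60 + 84 + 88 + 12 + 36 = 280.
Column 1: 72 + 104 + 16 + 28 + 60 = 280.
Column 2: 96 + 8 + 40 + 52 + 84 = 280.
Column 3: 20 + 32 + 64 + 76 + 88 = 280.
Column 4: 44 + 56 + 68 + 100 + 12 = 280.
Column 5: 48 + 80 + 92 + 24 + 36 = 280.
All lines sum to 280.

Yes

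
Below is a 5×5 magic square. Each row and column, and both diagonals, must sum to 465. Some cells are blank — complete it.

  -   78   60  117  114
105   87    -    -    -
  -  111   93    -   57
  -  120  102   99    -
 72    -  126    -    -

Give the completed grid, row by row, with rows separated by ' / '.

The remaining cell in row 1 is (1,1) = 465 − 369 = 96.
The remaining cell in column 2 is (5,2) = 465 − 396 = 69.
The remaining cell in column 3 is (2,3) = 465 − 381 = 84.
The remaining cell in main diagonal is (5,5) = 465 − 375 = 90.
From anti-diagonal, 465 − (114 + 93 + 120 + 72) gives (2,4) = 66.
The remaining cell in row 2 is (2,5) = 465 − 342 = 123.
Row 5 needs 465; the known cells sum to 357, so (5,4) = 108.
Column 4 needs 465; the known cells sum to 390, so (3,4) = 75.
From column 5, 465 − (114 + 123 + 57 + 90) gives (4,5) = 81.
The remaining cell in row 3 is (3,1) = 465 − 336 = 129.
Row 4 must total 465; the given cells sum to 402, so (4,1) = 63.

96 78 60 117 114 / 105 87 84 66 123 / 129 111 93 75 57 / 63 120 102 99 81 / 72 69 126 108 90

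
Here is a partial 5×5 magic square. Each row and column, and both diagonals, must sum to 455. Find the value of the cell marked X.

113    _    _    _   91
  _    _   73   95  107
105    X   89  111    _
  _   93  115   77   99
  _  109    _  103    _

67

Using row 4: 93 + 115 + 77 + 99 + ? → (4,1) = 455 − 384 = 71.
Column 4 must total 455; the given cells sum to 386, so (1,4) = 69.
From anti-diagonal, 455 − (91 + 95 + 89 + 93) gives (5,1) = 87.
Column 1 needs 455; the known cells sum to 376, so (2,1) = 79.
The remaining cell in row 2 is (2,2) = 455 − 354 = 101.
Main diagonal: 113 + 101 + 89 + 77 + ? = 455, so (5,5) = 75.
From row 5, 455 − (87 + 109 + 103 + 75) gives (5,3) = 81.
From column 3, 455 − (73 + 89 + 115 + 81) gives (1,3) = 97.
From column 5, 455 − (91 + 107 + 99 + 75) gives (3,5) = 83.
Row 1 must total 455; the given cells sum to 370, so (1,2) = 85.
Using row 3: 105 + 89 + 111 + 83 + ? → (3,2) = 455 − 388 = 67.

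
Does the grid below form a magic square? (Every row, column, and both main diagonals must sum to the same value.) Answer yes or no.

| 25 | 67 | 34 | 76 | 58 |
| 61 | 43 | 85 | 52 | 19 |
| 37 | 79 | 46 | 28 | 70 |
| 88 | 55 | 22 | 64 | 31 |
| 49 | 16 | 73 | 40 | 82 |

Yes

Row 1: 25 + 67 + 34 + 76 + 58 = 260.
Row 2: 61 + 43 + 85 + 52 + 19 = 260.
Row 3: 37 + 79 + 46 + 28 + 70 = 260.
Row 4: 88 + 55 + 22 + 64 + 31 = 260.
Row 5: 49 + 16 + 73 + 40 + 82 = 260.
Column 1: 25 + 61 + 37 + 88 + 49 = 260.
Column 2: 67 + 43 + 79 + 55 + 16 = 260.
Column 3: 34 + 85 + 46 + 22 + 73 = 260.
Column 4: 76 + 52 + 28 + 64 + 40 = 260.
Column 5: 58 + 19 + 70 + 31 + 82 = 260.
Main diagonal: 25 + 43 + 46 + 64 + 82 = 260.
Anti-diagonal: 58 + 52 + 46 + 55 + 49 = 260.
All lines sum to 260.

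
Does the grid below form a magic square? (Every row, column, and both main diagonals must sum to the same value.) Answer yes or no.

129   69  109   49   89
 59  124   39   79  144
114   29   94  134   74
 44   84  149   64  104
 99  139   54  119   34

Row 1: 129 + 69 + 109 + 49 + 89 = 445.
Row 2: 59 + 124 + 39 + 79 + 144 = 445.
Row 3: 114 + 29 + 94 + 134 + 74 = 445.
Row 4: 44 + 84 + 149 + 64 + 104 = 445.
Row 5: 99 + 139 + 54 + 119 + 34 = 445.
Column 1: 129 + 59 + 114 + 44 + 99 = 445.
Column 2: 69 + 124 + 29 + 84 + 139 = 445.
Column 3: 109 + 39 + 94 + 149 + 54 = 445.
Column 4: 49 + 79 + 134 + 64 + 119 = 445.
Column 5: 89 + 144 + 74 + 104 + 34 = 445.
Main diagonal: 129 + 124 + 94 + 64 + 34 = 445.
Anti-diagonal: 89 + 79 + 94 + 84 + 99 = 445.
All lines sum to 445.

Yes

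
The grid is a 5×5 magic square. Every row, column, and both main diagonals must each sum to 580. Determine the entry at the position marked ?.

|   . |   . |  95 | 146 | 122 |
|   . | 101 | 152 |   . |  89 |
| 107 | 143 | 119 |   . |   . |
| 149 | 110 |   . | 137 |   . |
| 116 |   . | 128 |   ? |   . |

104

From column 3, 580 − (95 + 152 + 119 + 128) gives (4,3) = 86.
Anti-diagonal must total 580; the given cells sum to 467, so (2,4) = 113.
Using row 2: 101 + 152 + 113 + 89 + ? → (2,1) = 580 − 455 = 125.
The remaining cell in row 4 is (4,5) = 580 − 482 = 98.
Column 1 must total 580; the given cells sum to 497, so (1,1) = 83.
Using main diagonal: 83 + 101 + 119 + 137 + ? → (5,5) = 580 − 440 = 140.
From row 1, 580 − (83 + 95 + 146 + 122) gives (1,2) = 134.
Column 2 needs 580; the known cells sum to 488, so (5,2) = 92.
From column 5, 580 − (122 + 89 + 98 + 140) gives (3,5) = 131.
Using row 3: 107 + 143 + 119 + 131 + ? → (3,4) = 580 − 500 = 80.
Row 5 must total 580; the given cells sum to 476, so (5,4) = 104.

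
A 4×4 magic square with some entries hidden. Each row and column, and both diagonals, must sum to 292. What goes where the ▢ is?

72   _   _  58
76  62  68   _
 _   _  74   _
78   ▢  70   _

60

From row 2, 292 − (76 + 62 + 68) gives (2,4) = 86.
The remaining cell in column 1 is (3,1) = 292 − 226 = 66.
The remaining cell in column 3 is (1,3) = 292 − 212 = 80.
Main diagonal needs 292; the known cells sum to 208, so (4,4) = 84.
The remaining cell in anti-diagonal is (3,2) = 292 − 204 = 88.
Row 1 must total 292; the given cells sum to 210, so (1,2) = 82.
Row 3 must total 292; the given cells sum to 228, so (3,4) = 64.
From row 4, 292 − (78 + 70 + 84) gives (4,2) = 60.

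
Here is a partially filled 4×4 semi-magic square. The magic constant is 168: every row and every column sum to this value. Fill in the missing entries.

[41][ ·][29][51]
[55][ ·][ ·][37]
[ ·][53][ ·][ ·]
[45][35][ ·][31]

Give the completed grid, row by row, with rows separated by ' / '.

41 47 29 51 / 55 33 43 37 / 27 53 39 49 / 45 35 57 31

The remaining cell in row 1 is (1,2) = 168 − 121 = 47.
Using row 4: 45 + 35 + 31 + ? → (4,3) = 168 − 111 = 57.
Column 1 needs 168; the known cells sum to 141, so (3,1) = 27.
Column 2 must total 168; the given cells sum to 135, so (2,2) = 33.
Column 4 must total 168; the given cells sum to 119, so (3,4) = 49.
Row 2 needs 168; the known cells sum to 125, so (2,3) = 43.
Row 3 must total 168; the given cells sum to 129, so (3,3) = 39.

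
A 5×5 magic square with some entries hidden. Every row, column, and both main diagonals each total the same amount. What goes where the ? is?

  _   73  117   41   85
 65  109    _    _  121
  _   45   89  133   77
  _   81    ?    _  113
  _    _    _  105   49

125

Column 5 is complete and sums to 445; that is the magic constant.
Row 1: 73 + 117 + 41 + 85 + ? = 445, so (1,1) = 129.
Row 3 needs 445; the known cells sum to 344, so (3,1) = 101.
Column 2: 73 + 109 + 45 + 81 + ? = 445, so (5,2) = 137.
From main diagonal, 445 − (129 + 109 + 89 + 49) gives (4,4) = 69.
Using column 4: 41 + 133 + 69 + 105 + ? → (2,4) = 445 − 348 = 97.
Anti-diagonal must total 445; the given cells sum to 352, so (5,1) = 93.
Row 2 must total 445; the given cells sum to 392, so (2,3) = 53.
Row 5 must total 445; the given cells sum to 384, so (5,3) = 61.
Column 1: 129 + 65 + 101 + 93 + ? = 445, so (4,1) = 57.
Column 3: 117 + 53 + 89 + 61 + ? = 445, so (4,3) = 125.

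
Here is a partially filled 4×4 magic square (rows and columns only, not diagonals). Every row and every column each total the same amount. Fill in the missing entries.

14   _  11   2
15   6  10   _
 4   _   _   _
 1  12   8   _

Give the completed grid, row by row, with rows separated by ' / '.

14 7 11 2 / 15 6 10 3 / 4 9 5 16 / 1 12 8 13

Column 1 is already complete: 14 + 15 + 4 + 1 = 34, so that is the magic constant.
Row 1 must total 34; the given cells sum to 27, so (1,2) = 7.
From row 2, 34 − (15 + 6 + 10) gives (2,4) = 3.
Row 4 needs 34; the known cells sum to 21, so (4,4) = 13.
Column 2: 7 + 6 + 12 + ? = 34, so (3,2) = 9.
The remaining cell in column 3 is (3,3) = 34 − 29 = 5.
Column 4 needs 34; the known cells sum to 18, so (3,4) = 16.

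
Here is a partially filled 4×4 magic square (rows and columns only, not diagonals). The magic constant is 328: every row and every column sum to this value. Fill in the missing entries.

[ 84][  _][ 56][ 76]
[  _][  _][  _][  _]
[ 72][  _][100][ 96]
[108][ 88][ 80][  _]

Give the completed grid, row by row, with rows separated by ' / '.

84 112 56 76 / 64 68 92 104 / 72 60 100 96 / 108 88 80 52

Row 1: 84 + 56 + 76 + ? = 328, so (1,2) = 112.
Row 3 must total 328; the given cells sum to 268, so (3,2) = 60.
Row 4: 108 + 88 + 80 + ? = 328, so (4,4) = 52.
Column 1: 84 + 72 + 108 + ? = 328, so (2,1) = 64.
The remaining cell in column 2 is (2,2) = 328 − 260 = 68.
Column 3: 56 + 100 + 80 + ? = 328, so (2,3) = 92.
Column 4 needs 328; the known cells sum to 224, so (2,4) = 104.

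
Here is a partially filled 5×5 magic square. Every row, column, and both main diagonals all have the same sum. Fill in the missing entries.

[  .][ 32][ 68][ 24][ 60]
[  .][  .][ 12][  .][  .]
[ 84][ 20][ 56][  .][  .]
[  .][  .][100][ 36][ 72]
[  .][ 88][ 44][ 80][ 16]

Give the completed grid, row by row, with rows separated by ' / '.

Column 3 is already complete: 68 + 12 + 56 + 100 + 44 = 280, so that is the magic constant.
Using row 1: 32 + 68 + 24 + 60 + ? → (1,1) = 280 − 184 = 96.
Row 5 needs 280; the known cells sum to 228, so (5,1) = 52.
The remaining cell in main diagonal is (2,2) = 280 − 204 = 76.
Using column 2: 32 + 76 + 20 + 88 + ? → (4,2) = 280 − 216 = 64.
Anti-diagonal must total 280; the given cells sum to 232, so (2,4) = 48.
Row 4 must total 280; the given cells sum to 272, so (4,1) = 8.
Column 1 needs 280; the known cells sum to 240, so (2,1) = 40.
Column 4 needs 280; the known cells sum to 188, so (3,4) = 92.
The remaining cell in row 2 is (2,5) = 280 − 176 = 104.
Using row 3: 84 + 20 + 56 + 92 + ? → (3,5) = 280 − 252 = 28.

96 32 68 24 60 / 40 76 12 48 104 / 84 20 56 92 28 / 8 64 100 36 72 / 52 88 44 80 16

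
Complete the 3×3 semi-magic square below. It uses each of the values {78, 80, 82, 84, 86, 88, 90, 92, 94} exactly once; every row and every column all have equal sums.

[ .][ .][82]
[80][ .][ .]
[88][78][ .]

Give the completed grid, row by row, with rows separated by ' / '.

The 9 entries sum to 774, so each line sums to 774/3 = 258.
The remaining cell in row 3 is (3,3) = 258 − 166 = 92.
Using column 1: 80 + 88 + ? → (1,1) = 258 − 168 = 90.
Using column 3: 82 + 92 + ? → (2,3) = 258 − 174 = 84.
Row 1 must total 258; the given cells sum to 172, so (1,2) = 86.
Row 2 must total 258; the given cells sum to 164, so (2,2) = 94.

90 86 82 / 80 94 84 / 88 78 92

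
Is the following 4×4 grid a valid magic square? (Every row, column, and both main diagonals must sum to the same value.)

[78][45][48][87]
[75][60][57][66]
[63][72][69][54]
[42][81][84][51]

Yes

Row 1: 78 + 45 + 48 + 87 = 258.
Row 2: 75 + 60 + 57 + 66 = 258.
Row 3: 63 + 72 + 69 + 54 = 258.
Row 4: 42 + 81 + 84 + 51 = 258.
Column 1: 78 + 75 + 63 + 42 = 258.
Column 2: 45 + 60 + 72 + 81 = 258.
Column 3: 48 + 57 + 69 + 84 = 258.
Column 4: 87 + 66 + 54 + 51 = 258.
Main diagonal: 78 + 60 + 69 + 51 = 258.
Anti-diagonal: 87 + 57 + 72 + 42 = 258.
All lines sum to 258.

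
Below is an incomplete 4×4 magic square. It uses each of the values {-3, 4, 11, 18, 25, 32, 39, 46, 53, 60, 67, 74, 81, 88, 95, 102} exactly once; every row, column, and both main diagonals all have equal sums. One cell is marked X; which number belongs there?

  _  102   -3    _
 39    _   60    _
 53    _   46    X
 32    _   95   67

18

The 16 entries sum to 792, so each line sums to 792/4 = 198.
The remaining cell in row 4 is (4,2) = 198 − 194 = 4.
Using column 1: 39 + 53 + 32 + ? → (1,1) = 198 − 124 = 74.
From main diagonal, 198 − (74 + 46 + 67) gives (2,2) = 11.
From row 1, 198 − (74 + 102 + (-3)) gives (1,4) = 25.
From row 2, 198 − (39 + 11 + 60) gives (2,4) = 88.
From column 2, 198 − (102 + 11 + 4) gives (3,2) = 81.
Column 4: 25 + 88 + 67 + ? = 198, so (3,4) = 18.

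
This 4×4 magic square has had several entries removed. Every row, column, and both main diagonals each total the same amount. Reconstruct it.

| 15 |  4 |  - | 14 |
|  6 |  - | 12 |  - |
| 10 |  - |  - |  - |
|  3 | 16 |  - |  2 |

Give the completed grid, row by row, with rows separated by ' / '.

15 4 1 14 / 6 9 12 7 / 10 5 8 11 / 3 16 13 2

Column 1 is already complete: 15 + 6 + 10 + 3 = 34, so that is the magic constant.
The remaining cell in row 1 is (1,3) = 34 − 33 = 1.
Row 4: 3 + 16 + 2 + ? = 34, so (4,3) = 13.
Column 3: 1 + 12 + 13 + ? = 34, so (3,3) = 8.
Using main diagonal: 15 + 8 + 2 + ? → (2,2) = 34 − 25 = 9.
The remaining cell in anti-diagonal is (3,2) = 34 − 29 = 5.
From row 2, 34 − (6 + 9 + 12) gives (2,4) = 7.
Row 3 must total 34; the given cells sum to 23, so (3,4) = 11.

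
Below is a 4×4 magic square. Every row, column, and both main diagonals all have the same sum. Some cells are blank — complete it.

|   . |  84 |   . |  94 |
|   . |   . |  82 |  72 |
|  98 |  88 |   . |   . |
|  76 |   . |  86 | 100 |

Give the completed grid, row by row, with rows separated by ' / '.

70 84 92 94 / 96 90 82 72 / 98 88 80 74 / 76 78 86 100

Anti-diagonal is already complete: 94 + 82 + 88 + 76 = 340, so that is the magic constant.
Row 4 must total 340; the given cells sum to 262, so (4,2) = 78.
From column 2, 340 − (84 + 88 + 78) gives (2,2) = 90.
Column 4 needs 340; the known cells sum to 266, so (3,4) = 74.
Row 2: 90 + 82 + 72 + ? = 340, so (2,1) = 96.
Row 3 needs 340; the known cells sum to 260, so (3,3) = 80.
Column 1 needs 340; the known cells sum to 270, so (1,1) = 70.
Column 3 needs 340; the known cells sum to 248, so (1,3) = 92.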